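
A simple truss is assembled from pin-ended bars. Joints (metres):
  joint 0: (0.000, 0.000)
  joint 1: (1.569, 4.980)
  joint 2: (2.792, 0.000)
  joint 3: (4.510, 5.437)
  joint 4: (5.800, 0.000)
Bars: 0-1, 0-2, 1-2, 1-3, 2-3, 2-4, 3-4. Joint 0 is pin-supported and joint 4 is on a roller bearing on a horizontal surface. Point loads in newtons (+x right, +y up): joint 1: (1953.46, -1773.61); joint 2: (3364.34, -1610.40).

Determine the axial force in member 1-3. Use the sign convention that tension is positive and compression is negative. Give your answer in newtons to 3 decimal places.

-1726.518

N=5 nodes, M=7 members, R=3 reactions → 2N=10, M+R=10
member 0 (0-1): L=5.2213, (cx,cy)=(0.3005,0.9538)
member 1 (0-2): L=2.7920, (cx,cy)=(1.0000,0.0000)
member 2 (1-2): L=5.1280, (cx,cy)=(0.2385,-0.9711)
member 3 (1-3): L=2.9763, (cx,cy)=(0.9881,0.1535)
member 4 (2-3): L=5.7020, (cx,cy)=(0.3013,0.9535)
member 5 (2-4): L=3.0080, (cx,cy)=(1.0000,0.0000)
member 6 (3-4): L=5.5879, (cx,cy)=(0.2309,-0.9730)
solve A·x = −loads:
  F[0-1] = -473.6129 N (compression)
  F[0-2] = +5460.1201 N (tension)
  F[1-2] = -1634.1431 N (compression)
  F[1-3] = -1726.5181 N (compression)
  F[2-3] = +3353.2125 N (tension)
  F[2-4] = +695.7237 N (tension)
  F[3-4] = -3013.6913 N (compression)
  Rx@0 = -5317.8000 N
  Ry@0 = +451.7235 N
  Ry@4 = +2932.2865 N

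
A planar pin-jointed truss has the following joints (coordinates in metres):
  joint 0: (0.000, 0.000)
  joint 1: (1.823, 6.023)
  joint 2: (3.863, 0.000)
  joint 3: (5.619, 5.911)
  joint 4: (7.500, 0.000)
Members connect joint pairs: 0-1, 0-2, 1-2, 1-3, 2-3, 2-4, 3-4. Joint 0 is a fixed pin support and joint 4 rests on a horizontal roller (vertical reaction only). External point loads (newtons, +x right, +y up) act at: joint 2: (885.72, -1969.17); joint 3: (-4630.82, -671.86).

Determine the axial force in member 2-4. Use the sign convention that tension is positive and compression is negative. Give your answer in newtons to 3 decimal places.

N=5 nodes, M=7 members, R=3 reactions → 2N=10, M+R=10
member 0 (0-1): L=6.2928, (cx,cy)=(0.2897,0.9571)
member 1 (0-2): L=3.8630, (cx,cy)=(1.0000,0.0000)
member 2 (1-2): L=6.3591, (cx,cy)=(0.3208,-0.9471)
member 3 (1-3): L=3.7977, (cx,cy)=(0.9996,-0.0295)
member 4 (2-3): L=6.1663, (cx,cy)=(0.2848,0.9586)
member 5 (2-4): L=3.6370, (cx,cy)=(1.0000,0.0000)
member 6 (3-4): L=6.2031, (cx,cy)=(0.3032,-0.9529)
solve A·x = −loads:
  F[0-1] = -4986.9672 N (compression)
  F[0-2] = -2300.4044 N (compression)
  F[1-2] = +5135.8018 N (tension)
  F[1-3] = -3093.6076 N (compression)
  F[2-3] = -3020.2418 N (compression)
  F[2-4] = -678.4750 N (compression)
  F[3-4] = +2237.4418 N (tension)
  Rx@0 = +3745.1000 N
  Ry@0 = +4773.1223 N
  Ry@4 = -2132.0923 N

-678.475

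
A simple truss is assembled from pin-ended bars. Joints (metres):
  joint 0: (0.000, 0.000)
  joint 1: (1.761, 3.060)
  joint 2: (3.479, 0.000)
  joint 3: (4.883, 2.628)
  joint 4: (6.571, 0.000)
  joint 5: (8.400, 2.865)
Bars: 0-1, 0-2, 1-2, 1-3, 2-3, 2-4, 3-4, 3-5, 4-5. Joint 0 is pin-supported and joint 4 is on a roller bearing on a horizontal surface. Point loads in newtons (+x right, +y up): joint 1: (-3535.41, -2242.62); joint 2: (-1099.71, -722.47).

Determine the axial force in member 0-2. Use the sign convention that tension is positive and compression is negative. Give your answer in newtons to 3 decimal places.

N=6 nodes, M=9 members, R=3 reactions → 2N=12, M+R=12
member 0 (0-1): L=3.5305, (cx,cy)=(0.4988,0.8667)
member 1 (0-2): L=3.4790, (cx,cy)=(1.0000,0.0000)
member 2 (1-2): L=3.5093, (cx,cy)=(0.4896,-0.8720)
member 3 (1-3): L=3.1517, (cx,cy)=(0.9906,-0.1371)
member 4 (2-3): L=2.9795, (cx,cy)=(0.4712,0.8820)
member 5 (2-4): L=3.0920, (cx,cy)=(1.0000,0.0000)
member 6 (3-4): L=3.1234, (cx,cy)=(0.5404,-0.8414)
member 7 (3-5): L=3.5250, (cx,cy)=(0.9977,0.0672)
member 8 (4-5): L=3.3990, (cx,cy)=(0.5381,0.8429)
solve A·x = −loads:
  F[0-1] = -4185.8213 N (compression)
  F[0-2] = -2547.2726 N (compression)
  F[1-2] = +1473.4883 N (tension)
  F[1-3] = +733.1246 N (tension)
  F[2-3] = -637.5934 N (compression)
  F[2-4] = -425.7615 N (compression)
  F[3-4] = +787.8141 N (tension)
  F[3-5] = +0.0000 N (tension)
  F[4-5] = -0.0000 N (compression)
  Rx@0 = +4635.1200 N
  Ry@0 = +3627.9461 N
  Ry@4 = -662.8561 N

-2547.273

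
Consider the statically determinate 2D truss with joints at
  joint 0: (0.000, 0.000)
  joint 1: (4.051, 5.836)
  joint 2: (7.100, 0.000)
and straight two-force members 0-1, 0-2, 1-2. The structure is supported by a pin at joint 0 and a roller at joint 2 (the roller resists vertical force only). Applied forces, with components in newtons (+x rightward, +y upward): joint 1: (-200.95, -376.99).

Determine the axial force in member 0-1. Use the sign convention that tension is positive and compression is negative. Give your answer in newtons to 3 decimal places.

N=3 nodes, M=3 members, R=3 reactions → 2N=6, M+R=6
member 0 (0-1): L=7.1042, (cx,cy)=(0.5702,0.8215)
member 1 (0-2): L=7.1000, (cx,cy)=(1.0000,0.0000)
member 2 (1-2): L=6.5845, (cx,cy)=(0.4631,-0.8863)
solve A·x = −loads:
  F[0-1] = -398.1420 N (compression)
  F[0-2] = +26.0813 N (tension)
  F[1-2] = -56.3239 N (compression)
  Rx@0 = +200.9500 N
  Ry@0 = +327.0686 N
  Ry@2 = +49.9214 N

-398.142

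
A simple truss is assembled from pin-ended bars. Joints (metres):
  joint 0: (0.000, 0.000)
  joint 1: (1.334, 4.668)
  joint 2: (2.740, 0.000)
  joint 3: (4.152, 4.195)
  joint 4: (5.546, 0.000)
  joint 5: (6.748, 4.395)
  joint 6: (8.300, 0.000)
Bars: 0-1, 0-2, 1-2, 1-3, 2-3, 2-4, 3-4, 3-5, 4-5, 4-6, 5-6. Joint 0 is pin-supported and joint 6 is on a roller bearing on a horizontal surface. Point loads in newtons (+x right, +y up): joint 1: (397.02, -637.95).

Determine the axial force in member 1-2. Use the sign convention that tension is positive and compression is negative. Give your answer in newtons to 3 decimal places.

-268.627

N=7 nodes, M=11 members, R=3 reactions → 2N=14, M+R=14
member 0 (0-1): L=4.8549, (cx,cy)=(0.2748,0.9615)
member 1 (0-2): L=2.7400, (cx,cy)=(1.0000,0.0000)
member 2 (1-2): L=4.8751, (cx,cy)=(0.2884,-0.9575)
member 3 (1-3): L=2.8574, (cx,cy)=(0.9862,-0.1655)
member 4 (2-3): L=4.4263, (cx,cy)=(0.3190,0.9478)
member 5 (2-4): L=2.8060, (cx,cy)=(1.0000,0.0000)
member 6 (3-4): L=4.4205, (cx,cy)=(0.3153,-0.9490)
member 7 (3-5): L=2.6037, (cx,cy)=(0.9970,0.0768)
member 8 (4-5): L=4.5564, (cx,cy)=(0.2638,0.9646)
member 9 (4-6): L=2.7540, (cx,cy)=(1.0000,0.0000)
member 10 (5-6): L=4.6610, (cx,cy)=(0.3330,-0.9429)
solve A·x = −loads:
  F[0-1] = -324.6243 N (compression)
  F[0-2] = +486.2188 N (tension)
  F[1-2] = -268.6273 N (compression)
  F[1-3] = -414.4642 N (compression)
  F[2-3] = +271.3926 N (tension)
  F[2-4] = +322.1706 N (tension)
  F[3-4] = -360.2710 N (compression)
  F[3-5] = -209.1788 N (compression)
  F[4-5] = +354.4447 N (tension)
  F[4-6] = +115.0567 N (tension)
  F[5-6] = -345.5393 N (compression)
  Rx@0 = -397.0200 N
  Ry@0 = +312.1290 N
  Ry@6 = +325.8210 N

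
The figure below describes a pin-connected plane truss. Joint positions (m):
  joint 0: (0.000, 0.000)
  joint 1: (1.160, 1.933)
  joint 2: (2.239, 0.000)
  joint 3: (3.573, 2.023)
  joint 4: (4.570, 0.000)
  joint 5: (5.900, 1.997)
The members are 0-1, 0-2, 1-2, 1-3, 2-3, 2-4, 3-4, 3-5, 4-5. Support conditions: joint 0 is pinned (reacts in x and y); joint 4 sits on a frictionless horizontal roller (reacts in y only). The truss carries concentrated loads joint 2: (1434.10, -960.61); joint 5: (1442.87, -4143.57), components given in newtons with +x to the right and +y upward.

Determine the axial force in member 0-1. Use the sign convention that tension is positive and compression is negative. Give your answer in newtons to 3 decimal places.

N=6 nodes, M=9 members, R=3 reactions → 2N=12, M+R=12
member 0 (0-1): L=2.2543, (cx,cy)=(0.5146,0.8575)
member 1 (0-2): L=2.2390, (cx,cy)=(1.0000,0.0000)
member 2 (1-2): L=2.2138, (cx,cy)=(0.4874,-0.8732)
member 3 (1-3): L=2.4147, (cx,cy)=(0.9993,0.0373)
member 4 (2-3): L=2.4232, (cx,cy)=(0.5505,0.8348)
member 5 (2-4): L=2.3310, (cx,cy)=(1.0000,0.0000)
member 6 (3-4): L=2.2553, (cx,cy)=(0.4421,-0.8970)
member 7 (3-5): L=2.3271, (cx,cy)=(0.9999,-0.0112)
member 8 (4-5): L=2.3994, (cx,cy)=(0.5543,0.8323)
solve A·x = −loads:
  F[0-1] = +1570.2635 N (tension)
  F[0-2] = +2068.9737 N (tension)
  F[1-2] = -1476.7318 N (compression)
  F[1-3] = +1528.8269 N (tension)
  F[2-3] = +2695.2160 N (tension)
  F[2-4] = -1568.6190 N (compression)
  F[3-4] = -2623.9559 N (compression)
  F[3-5] = +4171.7028 N (tension)
  F[4-5] = -4922.4184 N (compression)
  Rx@0 = -2876.9700 N
  Ry@0 = -1346.4284 N
  Ry@4 = +6450.6084 N

1570.263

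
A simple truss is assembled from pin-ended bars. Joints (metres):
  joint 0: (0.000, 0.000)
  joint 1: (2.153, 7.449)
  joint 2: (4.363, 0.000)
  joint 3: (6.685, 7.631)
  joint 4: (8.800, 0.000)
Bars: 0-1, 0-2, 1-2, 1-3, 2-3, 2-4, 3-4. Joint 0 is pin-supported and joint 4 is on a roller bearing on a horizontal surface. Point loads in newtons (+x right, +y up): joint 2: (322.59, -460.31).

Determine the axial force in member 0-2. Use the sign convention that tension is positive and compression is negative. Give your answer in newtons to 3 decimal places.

N=5 nodes, M=7 members, R=3 reactions → 2N=10, M+R=10
member 0 (0-1): L=7.7539, (cx,cy)=(0.2777,0.9607)
member 1 (0-2): L=4.3630, (cx,cy)=(1.0000,0.0000)
member 2 (1-2): L=7.7699, (cx,cy)=(0.2844,-0.9587)
member 3 (1-3): L=4.5357, (cx,cy)=(0.9992,0.0401)
member 4 (2-3): L=7.9765, (cx,cy)=(0.2911,0.9567)
member 5 (2-4): L=4.4370, (cx,cy)=(1.0000,0.0000)
member 6 (3-4): L=7.9187, (cx,cy)=(0.2671,-0.9637)
solve A·x = −loads:
  F[0-1] = -241.5903 N (compression)
  F[0-2] = +389.6716 N (tension)
  F[1-2] = +236.4622 N (tension)
  F[1-3] = -134.4468 N (compression)
  F[2-3] = +244.1902 N (tension)
  F[2-4] = +63.2531 N (tension)
  F[3-4] = -236.8230 N (compression)
  Rx@0 = -322.5900 N
  Ry@0 = +232.0904 N
  Ry@4 = +228.2196 N

389.672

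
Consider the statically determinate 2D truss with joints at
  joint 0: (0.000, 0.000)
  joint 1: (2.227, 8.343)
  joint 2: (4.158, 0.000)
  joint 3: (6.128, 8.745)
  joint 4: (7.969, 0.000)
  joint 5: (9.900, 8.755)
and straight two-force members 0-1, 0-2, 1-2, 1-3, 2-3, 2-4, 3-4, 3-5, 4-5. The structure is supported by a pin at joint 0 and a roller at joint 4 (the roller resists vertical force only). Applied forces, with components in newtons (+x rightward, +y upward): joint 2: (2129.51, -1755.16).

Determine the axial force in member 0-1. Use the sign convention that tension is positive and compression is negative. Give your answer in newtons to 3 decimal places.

-868.756

N=6 nodes, M=9 members, R=3 reactions → 2N=12, M+R=12
member 0 (0-1): L=8.6351, (cx,cy)=(0.2579,0.9662)
member 1 (0-2): L=4.1580, (cx,cy)=(1.0000,0.0000)
member 2 (1-2): L=8.5636, (cx,cy)=(0.2255,-0.9742)
member 3 (1-3): L=3.9217, (cx,cy)=(0.9947,0.1025)
member 4 (2-3): L=8.9641, (cx,cy)=(0.2198,0.9756)
member 5 (2-4): L=3.8110, (cx,cy)=(1.0000,0.0000)
member 6 (3-4): L=8.9367, (cx,cy)=(0.2060,-0.9786)
member 7 (3-5): L=3.7720, (cx,cy)=(1.0000,0.0027)
member 8 (4-5): L=8.9654, (cx,cy)=(0.2154,0.9765)
solve A·x = −loads:
  F[0-1] = -868.7556 N (compression)
  F[0-2] = +2353.5625 N (tension)
  F[1-2] = +818.3385 N (tension)
  F[1-3] = -410.7438 N (compression)
  F[2-3] = +981.9021 N (tension)
  F[2-4] = +192.7930 N (tension)
  F[3-4] = -935.8665 N (compression)
  F[3-5] = -0.0000 N (compression)
  F[4-5] = +0.0000 N (tension)
  Rx@0 = -2129.5100 N
  Ry@0 = +839.3669 N
  Ry@4 = +915.7931 N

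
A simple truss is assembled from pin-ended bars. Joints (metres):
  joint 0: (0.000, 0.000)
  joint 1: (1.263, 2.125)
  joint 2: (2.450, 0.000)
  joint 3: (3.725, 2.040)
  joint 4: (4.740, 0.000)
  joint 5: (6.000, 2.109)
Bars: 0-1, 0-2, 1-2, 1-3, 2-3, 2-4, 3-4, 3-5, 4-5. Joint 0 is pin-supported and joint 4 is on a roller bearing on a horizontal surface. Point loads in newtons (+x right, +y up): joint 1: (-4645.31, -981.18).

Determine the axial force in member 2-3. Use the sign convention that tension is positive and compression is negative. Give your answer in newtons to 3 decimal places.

N=6 nodes, M=9 members, R=3 reactions → 2N=12, M+R=12
member 0 (0-1): L=2.4720, (cx,cy)=(0.5109,0.8596)
member 1 (0-2): L=2.4500, (cx,cy)=(1.0000,0.0000)
member 2 (1-2): L=2.4340, (cx,cy)=(0.4877,-0.8730)
member 3 (1-3): L=2.4635, (cx,cy)=(0.9994,-0.0345)
member 4 (2-3): L=2.4057, (cx,cy)=(0.5300,0.8480)
member 5 (2-4): L=2.2900, (cx,cy)=(1.0000,0.0000)
member 6 (3-4): L=2.2786, (cx,cy)=(0.4455,-0.8953)
member 7 (3-5): L=2.2760, (cx,cy)=(0.9995,0.0303)
member 8 (4-5): L=2.4567, (cx,cy)=(0.5129,0.8585)
solve A·x = −loads:
  F[0-1] = -3259.8882 N (compression)
  F[0-2] = -2979.7617 N (compression)
  F[1-2] = +2006.8254 N (tension)
  F[1-3] = +2002.2958 N (tension)
  F[2-3] = -2066.0662 N (compression)
  F[2-4] = -906.0907 N (compression)
  F[3-4] = +2034.0688 N (tension)
  F[3-5] = +0.0000 N (tension)
  F[4-5] = -0.0000 N (compression)
  Rx@0 = +4645.3100 N
  Ry@0 = +2802.2883 N
  Ry@4 = -1821.1083 N

-2066.066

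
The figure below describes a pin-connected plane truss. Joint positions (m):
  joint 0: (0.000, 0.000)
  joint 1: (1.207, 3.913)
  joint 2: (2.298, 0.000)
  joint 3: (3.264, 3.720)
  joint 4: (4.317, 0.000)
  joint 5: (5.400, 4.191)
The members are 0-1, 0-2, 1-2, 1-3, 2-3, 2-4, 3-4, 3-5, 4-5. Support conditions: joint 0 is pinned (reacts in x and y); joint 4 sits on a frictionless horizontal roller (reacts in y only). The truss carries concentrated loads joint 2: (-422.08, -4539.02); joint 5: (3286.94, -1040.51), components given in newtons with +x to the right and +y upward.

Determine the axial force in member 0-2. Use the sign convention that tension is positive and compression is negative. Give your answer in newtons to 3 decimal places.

N=6 nodes, M=9 members, R=3 reactions → 2N=12, M+R=12
member 0 (0-1): L=4.0949, (cx,cy)=(0.2948,0.9556)
member 1 (0-2): L=2.2980, (cx,cy)=(1.0000,0.0000)
member 2 (1-2): L=4.0622, (cx,cy)=(0.2686,-0.9633)
member 3 (1-3): L=2.0660, (cx,cy)=(0.9956,-0.0934)
member 4 (2-3): L=3.8434, (cx,cy)=(0.2513,0.9679)
member 5 (2-4): L=2.0190, (cx,cy)=(1.0000,0.0000)
member 6 (3-4): L=3.8662, (cx,cy)=(0.2724,-0.9622)
member 7 (3-5): L=2.1873, (cx,cy)=(0.9765,0.2153)
member 8 (4-5): L=4.3287, (cx,cy)=(0.2502,0.9682)
solve A·x = −loads:
  F[0-1] = +1390.9981 N (tension)
  F[0-2] = +2454.8563 N (tension)
  F[1-2] = -1457.9743 N (compression)
  F[1-3] = +805.0932 N (tension)
  F[2-3] = +6140.5492 N (tension)
  F[2-4] = +941.9932 N (tension)
  F[3-4] = -5234.6636 N (compression)
  F[3-5] = +3861.2585 N (tension)
  F[4-5] = -1933.4567 N (compression)
  Rx@0 = -2864.8600 N
  Ry@0 = -1329.2000 N
  Ry@4 = +6908.7300 N

2454.856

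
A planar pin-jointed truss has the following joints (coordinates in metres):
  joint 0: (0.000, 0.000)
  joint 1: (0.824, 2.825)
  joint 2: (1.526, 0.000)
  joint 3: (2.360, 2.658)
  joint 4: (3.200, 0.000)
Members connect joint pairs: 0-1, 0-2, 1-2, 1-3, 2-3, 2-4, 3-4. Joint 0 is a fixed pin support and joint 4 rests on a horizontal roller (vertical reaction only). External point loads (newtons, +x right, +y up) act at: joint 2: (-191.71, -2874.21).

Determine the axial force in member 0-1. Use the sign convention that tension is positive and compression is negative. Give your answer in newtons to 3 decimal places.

-1566.226

N=5 nodes, M=7 members, R=3 reactions → 2N=10, M+R=10
member 0 (0-1): L=2.9427, (cx,cy)=(0.2800,0.9600)
member 1 (0-2): L=1.5260, (cx,cy)=(1.0000,0.0000)
member 2 (1-2): L=2.9109, (cx,cy)=(0.2412,-0.9705)
member 3 (1-3): L=1.5451, (cx,cy)=(0.9941,-0.1081)
member 4 (2-3): L=2.7858, (cx,cy)=(0.2994,0.9541)
member 5 (2-4): L=1.6740, (cx,cy)=(1.0000,0.0000)
member 6 (3-4): L=2.7876, (cx,cy)=(0.3013,-0.9535)
solve A·x = −loads:
  F[0-1] = -1566.2261 N (compression)
  F[0-2] = +246.8537 N (tension)
  F[1-2] = +1642.8157 N (tension)
  F[1-3] = -839.6665 N (compression)
  F[2-3] = +1341.4062 N (tension)
  F[2-4] = +433.1590 N (tension)
  F[3-4] = -1437.4553 N (compression)
  Rx@0 = +191.7100 N
  Ry@0 = +1503.5711 N
  Ry@4 = +1370.6389 N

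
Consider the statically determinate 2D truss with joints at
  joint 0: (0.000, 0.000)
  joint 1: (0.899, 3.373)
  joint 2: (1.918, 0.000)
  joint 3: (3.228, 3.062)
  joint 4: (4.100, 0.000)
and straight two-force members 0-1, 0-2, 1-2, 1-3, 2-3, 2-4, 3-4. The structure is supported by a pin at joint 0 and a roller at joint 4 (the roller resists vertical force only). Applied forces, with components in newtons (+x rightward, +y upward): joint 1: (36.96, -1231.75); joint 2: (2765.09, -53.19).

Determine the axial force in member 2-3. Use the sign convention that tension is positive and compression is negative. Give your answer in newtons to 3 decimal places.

N=5 nodes, M=7 members, R=3 reactions → 2N=10, M+R=10
member 0 (0-1): L=3.4907, (cx,cy)=(0.2575,0.9663)
member 1 (0-2): L=1.9180, (cx,cy)=(1.0000,0.0000)
member 2 (1-2): L=3.5236, (cx,cy)=(0.2892,-0.9573)
member 3 (1-3): L=2.3497, (cx,cy)=(0.9912,-0.1324)
member 4 (2-3): L=3.3305, (cx,cy)=(0.3933,0.9194)
member 5 (2-4): L=2.1820, (cx,cy)=(1.0000,0.0000)
member 6 (3-4): L=3.1837, (cx,cy)=(0.2739,-0.9618)
solve A·x = −loads:
  F[0-1] = -993.0652 N (compression)
  F[0-2] = +3057.8019 N (tension)
  F[1-2] = -253.7366 N (compression)
  F[1-3] = -221.2791 N (compression)
  F[2-3] = +322.0432 N (tension)
  F[2-4] = +92.6600 N (tension)
  F[3-4] = -338.3094 N (compression)
  Rx@0 = -2802.0500 N
  Ry@0 = +959.5674 N
  Ry@4 = +325.3726 N

322.043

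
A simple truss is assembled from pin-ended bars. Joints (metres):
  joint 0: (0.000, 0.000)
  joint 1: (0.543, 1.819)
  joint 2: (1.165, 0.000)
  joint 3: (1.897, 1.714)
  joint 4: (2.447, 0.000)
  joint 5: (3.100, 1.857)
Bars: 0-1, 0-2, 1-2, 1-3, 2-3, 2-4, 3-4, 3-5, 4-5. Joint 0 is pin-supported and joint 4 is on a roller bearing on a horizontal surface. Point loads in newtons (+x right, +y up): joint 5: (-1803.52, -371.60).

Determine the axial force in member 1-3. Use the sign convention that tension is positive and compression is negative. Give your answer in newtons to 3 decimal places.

-837.726

N=6 nodes, M=9 members, R=3 reactions → 2N=12, M+R=12
member 0 (0-1): L=1.8983, (cx,cy)=(0.2860,0.9582)
member 1 (0-2): L=1.1650, (cx,cy)=(1.0000,0.0000)
member 2 (1-2): L=1.9224, (cx,cy)=(0.3236,-0.9462)
member 3 (1-3): L=1.3581, (cx,cy)=(0.9970,-0.0773)
member 4 (2-3): L=1.8638, (cx,cy)=(0.3928,0.9196)
member 5 (2-4): L=1.2820, (cx,cy)=(1.0000,0.0000)
member 6 (3-4): L=1.8001, (cx,cy)=(0.3055,-0.9522)
member 7 (3-5): L=1.2115, (cx,cy)=(0.9930,0.1180)
member 8 (4-5): L=1.9685, (cx,cy)=(0.3317,0.9434)
solve A·x = −loads:
  F[0-1] = -1324.8632 N (compression)
  F[0-2] = -1424.5525 N (compression)
  F[1-2] = +1410.1263 N (tension)
  F[1-3] = -837.7255 N (compression)
  F[2-3] = -1450.8614 N (compression)
  F[2-4] = -398.4713 N (compression)
  F[3-4] = +1115.3169 N (tension)
  F[3-5] = -1758.1153 N (compression)
  F[4-5] = -173.9233 N (compression)
  Rx@0 = +1803.5200 N
  Ry@0 = +1269.5063 N
  Ry@4 = -897.9063 N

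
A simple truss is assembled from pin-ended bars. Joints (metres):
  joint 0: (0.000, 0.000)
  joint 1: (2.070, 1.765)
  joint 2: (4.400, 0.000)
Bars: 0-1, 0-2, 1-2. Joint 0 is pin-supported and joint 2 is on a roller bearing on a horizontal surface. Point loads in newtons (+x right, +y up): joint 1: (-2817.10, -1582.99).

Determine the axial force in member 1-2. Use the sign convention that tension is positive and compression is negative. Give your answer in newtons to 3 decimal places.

N=3 nodes, M=3 members, R=3 reactions → 2N=6, M+R=6
member 0 (0-1): L=2.7203, (cx,cy)=(0.7609,0.6488)
member 1 (0-2): L=4.4000, (cx,cy)=(1.0000,0.0000)
member 2 (1-2): L=2.9230, (cx,cy)=(0.7971,-0.6038)
solve A·x = −loads:
  F[0-1] = -3033.6643 N (compression)
  F[0-2] = -508.6613 N (compression)
  F[1-2] = +638.1262 N (tension)
  Rx@0 = +2817.1000 N
  Ry@0 = +1968.3064 N
  Ry@2 = -385.3164 N

638.126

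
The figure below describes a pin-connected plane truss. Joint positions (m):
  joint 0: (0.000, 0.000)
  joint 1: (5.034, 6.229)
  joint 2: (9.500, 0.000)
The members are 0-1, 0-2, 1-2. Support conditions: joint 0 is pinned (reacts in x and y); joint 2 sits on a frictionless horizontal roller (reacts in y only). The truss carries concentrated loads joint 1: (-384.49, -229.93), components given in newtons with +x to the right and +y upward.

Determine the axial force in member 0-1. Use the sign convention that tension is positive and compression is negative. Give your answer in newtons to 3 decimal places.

-463.116

N=3 nodes, M=3 members, R=3 reactions → 2N=6, M+R=6
member 0 (0-1): L=8.0088, (cx,cy)=(0.6286,0.7778)
member 1 (0-2): L=9.5000, (cx,cy)=(1.0000,0.0000)
member 2 (1-2): L=7.6646, (cx,cy)=(0.5827,-0.8127)
solve A·x = −loads:
  F[0-1] = -463.1158 N (compression)
  F[0-2] = -93.3962 N (compression)
  F[1-2] = +160.2869 N (tension)
  Rx@0 = +384.4900 N
  Ry@0 = +360.1953 N
  Ry@2 = -130.2653 N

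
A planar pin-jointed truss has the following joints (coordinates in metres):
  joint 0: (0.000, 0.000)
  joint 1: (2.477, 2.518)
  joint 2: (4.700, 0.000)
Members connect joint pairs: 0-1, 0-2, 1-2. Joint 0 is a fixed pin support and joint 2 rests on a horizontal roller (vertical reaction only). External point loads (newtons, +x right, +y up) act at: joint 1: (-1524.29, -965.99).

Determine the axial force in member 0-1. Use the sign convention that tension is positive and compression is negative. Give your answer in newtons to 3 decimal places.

N=3 nodes, M=3 members, R=3 reactions → 2N=6, M+R=6
member 0 (0-1): L=3.5321, (cx,cy)=(0.7013,0.7129)
member 1 (0-2): L=4.7000, (cx,cy)=(1.0000,0.0000)
member 2 (1-2): L=3.3589, (cx,cy)=(0.6618,-0.7497)
solve A·x = −loads:
  F[0-1] = -1786.4307 N (compression)
  F[0-2] = -271.5035 N (compression)
  F[1-2] = +410.2325 N (tension)
  Rx@0 = +1524.2900 N
  Ry@0 = +1273.5230 N
  Ry@2 = -307.5330 N

-1786.431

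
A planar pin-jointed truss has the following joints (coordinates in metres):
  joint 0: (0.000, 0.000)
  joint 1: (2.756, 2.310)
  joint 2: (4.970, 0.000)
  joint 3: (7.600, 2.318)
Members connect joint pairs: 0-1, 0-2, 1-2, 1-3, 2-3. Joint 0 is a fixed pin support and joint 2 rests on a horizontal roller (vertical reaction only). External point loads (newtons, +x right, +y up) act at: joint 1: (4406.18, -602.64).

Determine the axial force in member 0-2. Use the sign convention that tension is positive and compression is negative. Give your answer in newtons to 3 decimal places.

2283.126

N=4 nodes, M=5 members, R=3 reactions → 2N=8, M+R=8
member 0 (0-1): L=3.5961, (cx,cy)=(0.7664,0.6424)
member 1 (0-2): L=4.9700, (cx,cy)=(1.0000,0.0000)
member 2 (1-2): L=3.1997, (cx,cy)=(0.6919,-0.7219)
member 3 (1-3): L=4.8440, (cx,cy)=(1.0000,0.0017)
member 4 (2-3): L=3.5057, (cx,cy)=(0.7502,0.6612)
solve A·x = −loads:
  F[0-1] = +2770.1840 N (tension)
  F[0-2] = +2283.1257 N (tension)
  F[1-2] = -3299.5717 N (compression)
  F[1-3] = -0.0000 N (compression)
  F[2-3] = +0.0000 N (tension)
  Rx@0 = -4406.1800 N
  Ry@0 = -1779.4831 N
  Ry@2 = +2382.1231 N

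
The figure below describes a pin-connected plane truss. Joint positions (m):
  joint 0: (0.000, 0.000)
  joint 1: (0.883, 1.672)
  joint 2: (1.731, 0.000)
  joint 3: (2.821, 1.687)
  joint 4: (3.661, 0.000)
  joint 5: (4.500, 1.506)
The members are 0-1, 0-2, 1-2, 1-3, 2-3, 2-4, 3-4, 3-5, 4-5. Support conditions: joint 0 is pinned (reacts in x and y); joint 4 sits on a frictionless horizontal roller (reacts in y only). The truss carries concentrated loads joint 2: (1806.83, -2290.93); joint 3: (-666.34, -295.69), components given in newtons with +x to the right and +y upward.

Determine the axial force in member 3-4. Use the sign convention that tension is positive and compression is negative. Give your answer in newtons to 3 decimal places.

N=6 nodes, M=9 members, R=3 reactions → 2N=12, M+R=12
member 0 (0-1): L=1.8908, (cx,cy)=(0.4670,0.8843)
member 1 (0-2): L=1.7310, (cx,cy)=(1.0000,0.0000)
member 2 (1-2): L=1.8748, (cx,cy)=(0.4523,-0.8919)
member 3 (1-3): L=1.9381, (cx,cy)=(1.0000,0.0077)
member 4 (2-3): L=2.0085, (cx,cy)=(0.5427,0.8399)
member 5 (2-4): L=1.9300, (cx,cy)=(1.0000,0.0000)
member 6 (3-4): L=1.8846, (cx,cy)=(0.4457,-0.8952)
member 7 (3-5): L=1.6887, (cx,cy)=(0.9942,-0.1072)
member 8 (4-5): L=1.7239, (cx,cy)=(0.4867,0.8736)
solve A·x = −loads:
  F[0-1] = -1789.7664 N (compression)
  F[0-2] = +1976.2902 N (tension)
  F[1-2] = +1760.3734 N (tension)
  F[1-3] = -1632.1134 N (compression)
  F[2-3] = +858.3293 N (tension)
  F[2-4] = +499.9145 N (tension)
  F[3-4] = -1121.5706 N (compression)
  F[3-5] = +0.0000 N (tension)
  F[4-5] = -0.0000 N (compression)
  Rx@0 = -1140.4900 N
  Ry@0 = +1582.6250 N
  Ry@4 = +1003.9950 N

-1121.571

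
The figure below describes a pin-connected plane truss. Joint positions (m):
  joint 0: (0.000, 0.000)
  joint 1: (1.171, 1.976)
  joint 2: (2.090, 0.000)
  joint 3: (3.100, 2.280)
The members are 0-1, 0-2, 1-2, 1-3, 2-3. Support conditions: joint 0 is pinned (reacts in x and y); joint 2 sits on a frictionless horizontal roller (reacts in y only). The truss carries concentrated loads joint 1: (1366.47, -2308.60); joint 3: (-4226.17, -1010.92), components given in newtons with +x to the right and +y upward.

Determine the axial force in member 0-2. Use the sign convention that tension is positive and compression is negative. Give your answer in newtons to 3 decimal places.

N=4 nodes, M=5 members, R=3 reactions → 2N=8, M+R=8
member 0 (0-1): L=2.2969, (cx,cy)=(0.5098,0.8603)
member 1 (0-2): L=2.0900, (cx,cy)=(1.0000,0.0000)
member 2 (1-2): L=2.1793, (cx,cy)=(0.4217,-0.9067)
member 3 (1-3): L=1.9528, (cx,cy)=(0.9878,0.1557)
member 4 (2-3): L=2.4937, (cx,cy)=(0.4050,0.9143)
solve A·x = −loads:
  F[0-1] = -4469.4781 N (compression)
  F[0-2] = -581.0961 N (compression)
  F[1-2] = +988.4779 N (tension)
  F[1-3] = -4112.0511 N (compression)
  F[2-3] = -405.5349 N (compression)
  Rx@0 = +2859.7000 N
  Ry@0 = +3845.0225 N
  Ry@2 = -525.5025 N

-581.096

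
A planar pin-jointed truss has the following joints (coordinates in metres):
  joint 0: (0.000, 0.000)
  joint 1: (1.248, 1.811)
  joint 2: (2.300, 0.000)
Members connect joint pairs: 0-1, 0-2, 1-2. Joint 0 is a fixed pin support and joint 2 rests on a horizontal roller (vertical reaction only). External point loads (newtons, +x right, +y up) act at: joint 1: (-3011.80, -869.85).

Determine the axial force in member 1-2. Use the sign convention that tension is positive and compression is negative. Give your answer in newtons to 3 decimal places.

2196.701

N=3 nodes, M=3 members, R=3 reactions → 2N=6, M+R=6
member 0 (0-1): L=2.1994, (cx,cy)=(0.5674,0.8234)
member 1 (0-2): L=2.3000, (cx,cy)=(1.0000,0.0000)
member 2 (1-2): L=2.0944, (cx,cy)=(0.5023,-0.8647)
solve A·x = −loads:
  F[0-1] = -3363.2095 N (compression)
  F[0-2] = -1103.3958 N (compression)
  F[1-2] = +2196.7009 N (tension)
  Rx@0 = +3011.8000 N
  Ry@0 = +2769.3270 N
  Ry@2 = -1899.4770 N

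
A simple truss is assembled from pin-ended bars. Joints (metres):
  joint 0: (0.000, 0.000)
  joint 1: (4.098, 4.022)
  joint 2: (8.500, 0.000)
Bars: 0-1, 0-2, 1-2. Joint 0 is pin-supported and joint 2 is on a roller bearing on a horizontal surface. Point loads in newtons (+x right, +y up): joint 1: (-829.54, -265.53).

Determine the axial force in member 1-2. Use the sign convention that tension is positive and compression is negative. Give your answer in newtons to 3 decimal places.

392.132

N=3 nodes, M=3 members, R=3 reactions → 2N=6, M+R=6
member 0 (0-1): L=5.7420, (cx,cy)=(0.7137,0.7005)
member 1 (0-2): L=8.5000, (cx,cy)=(1.0000,0.0000)
member 2 (1-2): L=5.9627, (cx,cy)=(0.7383,-0.6745)
solve A·x = −loads:
  F[0-1] = -756.6938 N (compression)
  F[0-2] = -289.4924 N (compression)
  F[1-2] = +392.1316 N (tension)
  Rx@0 = +829.5400 N
  Ry@0 = +530.0321 N
  Ry@2 = -264.5021 N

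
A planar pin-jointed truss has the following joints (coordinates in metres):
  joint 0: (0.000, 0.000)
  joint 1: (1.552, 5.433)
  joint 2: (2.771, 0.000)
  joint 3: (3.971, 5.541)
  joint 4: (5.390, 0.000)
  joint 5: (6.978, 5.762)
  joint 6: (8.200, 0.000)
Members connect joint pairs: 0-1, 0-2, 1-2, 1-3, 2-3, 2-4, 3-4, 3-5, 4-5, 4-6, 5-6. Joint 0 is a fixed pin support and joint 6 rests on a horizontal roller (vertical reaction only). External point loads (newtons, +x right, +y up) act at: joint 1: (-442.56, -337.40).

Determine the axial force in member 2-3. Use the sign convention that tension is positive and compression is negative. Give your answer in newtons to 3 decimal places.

-245.047

N=7 nodes, M=11 members, R=3 reactions → 2N=14, M+R=14
member 0 (0-1): L=5.6503, (cx,cy)=(0.2747,0.9615)
member 1 (0-2): L=2.7710, (cx,cy)=(1.0000,0.0000)
member 2 (1-2): L=5.5681, (cx,cy)=(0.2189,-0.9757)
member 3 (1-3): L=2.4214, (cx,cy)=(0.9990,0.0446)
member 4 (2-3): L=5.6695, (cx,cy)=(0.2117,0.9773)
member 5 (2-4): L=2.6190, (cx,cy)=(1.0000,0.0000)
member 6 (3-4): L=5.7198, (cx,cy)=(0.2481,-0.9687)
member 7 (3-5): L=3.0151, (cx,cy)=(0.9973,0.0733)
member 8 (4-5): L=5.9768, (cx,cy)=(0.2657,0.9641)
member 9 (4-6): L=2.8100, (cx,cy)=(1.0000,0.0000)
member 10 (5-6): L=5.8902, (cx,cy)=(0.2075,-0.9782)
solve A·x = −loads:
  F[0-1] = -589.4351 N (compression)
  F[0-2] = -280.6573 N (compression)
  F[1-2] = +245.4494 N (tension)
  F[1-3] = +227.1479 N (tension)
  F[2-3] = -245.0471 N (compression)
  F[2-4] = -175.0550 N (compression)
  F[3-4] = +245.4272 N (tension)
  F[3-5] = +114.4761 N (tension)
  F[4-5] = -246.6187 N (compression)
  F[4-6] = -48.6433 N (compression)
  F[5-6] = +234.4652 N (tension)
  Rx@0 = +442.5600 N
  Ry@0 = +566.7639 N
  Ry@6 = -229.3639 N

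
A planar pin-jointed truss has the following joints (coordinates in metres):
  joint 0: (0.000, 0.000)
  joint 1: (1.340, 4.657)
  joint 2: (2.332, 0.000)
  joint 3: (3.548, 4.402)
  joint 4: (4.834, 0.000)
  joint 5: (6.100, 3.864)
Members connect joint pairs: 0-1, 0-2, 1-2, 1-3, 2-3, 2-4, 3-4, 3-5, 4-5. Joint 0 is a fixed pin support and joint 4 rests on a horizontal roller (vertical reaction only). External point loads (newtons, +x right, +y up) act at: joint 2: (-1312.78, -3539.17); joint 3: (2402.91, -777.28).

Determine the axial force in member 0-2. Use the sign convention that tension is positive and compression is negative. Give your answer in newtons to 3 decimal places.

1047.093

N=6 nodes, M=9 members, R=3 reactions → 2N=12, M+R=12
member 0 (0-1): L=4.8460, (cx,cy)=(0.2765,0.9610)
member 1 (0-2): L=2.3320, (cx,cy)=(1.0000,0.0000)
member 2 (1-2): L=4.7615, (cx,cy)=(0.2083,-0.9781)
member 3 (1-3): L=2.2227, (cx,cy)=(0.9934,-0.1147)
member 4 (2-3): L=4.5669, (cx,cy)=(0.2663,0.9639)
member 5 (2-4): L=2.5020, (cx,cy)=(1.0000,0.0000)
member 6 (3-4): L=4.5860, (cx,cy)=(0.2804,-0.9599)
member 7 (3-5): L=2.6081, (cx,cy)=(0.9785,-0.2063)
member 8 (4-5): L=4.0661, (cx,cy)=(0.3114,0.9503)
solve A·x = −loads:
  F[0-1] = +155.6393 N (tension)
  F[0-2] = +1047.0927 N (tension)
  F[1-2] = -161.9933 N (compression)
  F[1-3] = +77.2971 N (tension)
  F[2-3] = +3836.0930 N (tension)
  F[2-4] = +1304.7030 N (tension)
  F[3-4] = -4652.6971 N (compression)
  F[3-5] = -0.0000 N (compression)
  F[4-5] = +0.0000 N (tension)
  Rx@0 = -1090.1300 N
  Ry@0 = -149.5706 N
  Ry@4 = +4466.0206 N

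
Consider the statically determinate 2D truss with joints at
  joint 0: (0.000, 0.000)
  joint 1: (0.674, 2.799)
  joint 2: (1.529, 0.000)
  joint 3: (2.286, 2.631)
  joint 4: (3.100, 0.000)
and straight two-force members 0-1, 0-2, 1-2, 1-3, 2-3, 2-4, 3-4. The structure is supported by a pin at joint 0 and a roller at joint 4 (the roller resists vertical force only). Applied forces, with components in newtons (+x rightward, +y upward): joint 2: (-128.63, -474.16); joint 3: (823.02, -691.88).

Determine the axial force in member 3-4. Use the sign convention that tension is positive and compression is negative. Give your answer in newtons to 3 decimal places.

N=5 nodes, M=7 members, R=3 reactions → 2N=10, M+R=10
member 0 (0-1): L=2.8790, (cx,cy)=(0.2341,0.9722)
member 1 (0-2): L=1.5290, (cx,cy)=(1.0000,0.0000)
member 2 (1-2): L=2.9267, (cx,cy)=(0.2921,-0.9564)
member 3 (1-3): L=1.6207, (cx,cy)=(0.9946,-0.1037)
member 4 (2-3): L=2.7377, (cx,cy)=(0.2765,0.9610)
member 5 (2-4): L=1.5710, (cx,cy)=(1.0000,0.0000)
member 6 (3-4): L=2.7540, (cx,cy)=(0.2956,-0.9553)
solve A·x = −loads:
  F[0-1] = +284.4432 N (tension)
  F[0-2] = +627.7994 N (tension)
  F[1-2] = -306.1559 N (compression)
  F[1-3] = +156.8762 N (tension)
  F[2-3] = +798.0751 N (tension)
  F[2-4] = +446.3166 N (tension)
  F[3-4] = -1510.0436 N (compression)
  Rx@0 = -694.3900 N
  Ry@0 = -276.5387 N
  Ry@4 = +1442.5787 N

-1510.044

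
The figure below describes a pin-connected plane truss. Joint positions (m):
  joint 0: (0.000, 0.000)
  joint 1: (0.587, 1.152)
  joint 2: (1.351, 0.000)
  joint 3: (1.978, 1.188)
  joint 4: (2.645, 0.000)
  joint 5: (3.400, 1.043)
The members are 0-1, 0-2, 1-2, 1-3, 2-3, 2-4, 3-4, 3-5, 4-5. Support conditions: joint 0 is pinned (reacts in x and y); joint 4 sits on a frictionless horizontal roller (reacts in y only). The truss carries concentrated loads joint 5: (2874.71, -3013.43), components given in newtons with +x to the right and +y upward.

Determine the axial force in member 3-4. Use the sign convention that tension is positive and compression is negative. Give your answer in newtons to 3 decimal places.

-2837.112

N=6 nodes, M=9 members, R=3 reactions → 2N=12, M+R=12
member 0 (0-1): L=1.2929, (cx,cy)=(0.4540,0.8910)
member 1 (0-2): L=1.3510, (cx,cy)=(1.0000,0.0000)
member 2 (1-2): L=1.3823, (cx,cy)=(0.5527,-0.8334)
member 3 (1-3): L=1.3915, (cx,cy)=(0.9997,0.0259)
member 4 (2-3): L=1.3433, (cx,cy)=(0.4668,0.8844)
member 5 (2-4): L=1.2940, (cx,cy)=(1.0000,0.0000)
member 6 (3-4): L=1.3624, (cx,cy)=(0.4896,-0.8720)
member 7 (3-5): L=1.4294, (cx,cy)=(0.9948,-0.1014)
member 8 (4-5): L=1.2876, (cx,cy)=(0.5864,0.8100)
solve A·x = −loads:
  F[0-1] = +2237.6561 N (tension)
  F[0-2] = +1858.7987 N (tension)
  F[1-2] = -2320.9673 N (compression)
  F[1-3] = +2299.4686 N (tension)
  F[2-3] = +2187.1201 N (tension)
  F[2-4] = -444.8460 N (compression)
  F[3-4] = -2837.1125 N (compression)
  F[3-5] = +4732.9200 N (tension)
  F[4-5] = -3127.3716 N (compression)
  Rx@0 = -2874.7100 N
  Ry@0 = -1993.7475 N
  Ry@4 = +5007.1775 N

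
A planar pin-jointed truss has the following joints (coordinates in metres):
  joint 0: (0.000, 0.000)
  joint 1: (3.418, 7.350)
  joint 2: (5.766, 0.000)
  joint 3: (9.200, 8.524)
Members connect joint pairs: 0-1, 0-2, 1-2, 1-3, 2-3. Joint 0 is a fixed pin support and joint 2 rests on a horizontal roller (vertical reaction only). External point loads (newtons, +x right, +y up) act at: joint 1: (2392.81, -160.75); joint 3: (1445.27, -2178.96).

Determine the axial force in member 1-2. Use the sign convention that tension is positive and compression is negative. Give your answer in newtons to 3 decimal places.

N=4 nodes, M=5 members, R=3 reactions → 2N=8, M+R=8
member 0 (0-1): L=8.1059, (cx,cy)=(0.4217,0.9067)
member 1 (0-2): L=5.7660, (cx,cy)=(1.0000,0.0000)
member 2 (1-2): L=7.7159, (cx,cy)=(0.3043,-0.9526)
member 3 (1-3): L=5.9000, (cx,cy)=(0.9800,0.1990)
member 4 (2-3): L=9.1897, (cx,cy)=(0.3737,0.9276)
solve A·x = −loads:
  F[0-1] = +7079.0912 N (tension)
  F[0-2] = +853.0437 N (tension)
  F[1-2] = -6368.0088 N (compression)
  F[1-3] = +2581.6722 N (tension)
  F[2-3] = -2902.9663 N (compression)
  Rx@0 = -3838.0800 N
  Ry@0 = -6418.9633 N
  Ry@2 = +8758.6733 N

-6368.009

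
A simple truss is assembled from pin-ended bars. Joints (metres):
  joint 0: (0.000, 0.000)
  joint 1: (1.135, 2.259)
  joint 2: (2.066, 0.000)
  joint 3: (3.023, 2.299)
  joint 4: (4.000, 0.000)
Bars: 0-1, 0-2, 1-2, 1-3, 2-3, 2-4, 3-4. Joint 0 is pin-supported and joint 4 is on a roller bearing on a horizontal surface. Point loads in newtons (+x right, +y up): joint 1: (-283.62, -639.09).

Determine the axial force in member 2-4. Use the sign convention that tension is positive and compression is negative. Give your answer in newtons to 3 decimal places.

N=5 nodes, M=7 members, R=3 reactions → 2N=10, M+R=10
member 0 (0-1): L=2.5281, (cx,cy)=(0.4490,0.8936)
member 1 (0-2): L=2.0660, (cx,cy)=(1.0000,0.0000)
member 2 (1-2): L=2.4433, (cx,cy)=(0.3810,-0.9246)
member 3 (1-3): L=1.8884, (cx,cy)=(0.9998,0.0212)
member 4 (2-3): L=2.4902, (cx,cy)=(0.3843,0.9232)
member 5 (2-4): L=1.9340, (cx,cy)=(1.0000,0.0000)
member 6 (3-4): L=2.4980, (cx,cy)=(0.3911,-0.9203)
solve A·x = −loads:
  F[0-1] = -691.5326 N (compression)
  F[0-2] = +26.8458 N (tension)
  F[1-2] = -23.3062 N (compression)
  F[1-3] = -17.9692 N (compression)
  F[2-3] = +23.3404 N (tension)
  F[2-4] = +8.9955 N (tension)
  F[3-4] = -22.9995 N (compression)
  Rx@0 = +283.6200 N
  Ry@0 = +617.9226 N
  Ry@4 = +21.1674 N

8.995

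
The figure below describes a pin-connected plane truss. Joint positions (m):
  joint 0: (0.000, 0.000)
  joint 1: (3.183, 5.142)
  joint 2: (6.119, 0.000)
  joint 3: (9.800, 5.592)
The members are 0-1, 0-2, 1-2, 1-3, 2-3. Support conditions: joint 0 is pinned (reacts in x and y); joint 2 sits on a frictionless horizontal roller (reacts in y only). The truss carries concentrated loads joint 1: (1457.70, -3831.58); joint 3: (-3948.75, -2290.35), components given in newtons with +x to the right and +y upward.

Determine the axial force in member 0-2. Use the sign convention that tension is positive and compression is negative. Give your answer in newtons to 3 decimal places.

N=4 nodes, M=5 members, R=3 reactions → 2N=8, M+R=8
member 0 (0-1): L=6.0475, (cx,cy)=(0.5263,0.8503)
member 1 (0-2): L=6.1190, (cx,cy)=(1.0000,0.0000)
member 2 (1-2): L=5.9212, (cx,cy)=(0.4958,-0.8684)
member 3 (1-3): L=6.6323, (cx,cy)=(0.9977,0.0678)
member 4 (2-3): L=6.6948, (cx,cy)=(0.5498,0.8353)
solve A·x = −loads:
  F[0-1] = -3345.2243 N (compression)
  F[0-2] = -730.3329 N (compression)
  F[1-2] = -1336.9363 N (compression)
  F[1-3] = -2561.4027 N (compression)
  F[2-3] = -2533.9628 N (compression)
  Rx@0 = +2491.0500 N
  Ry@0 = +2844.3630 N
  Ry@2 = +3277.5670 N

-730.333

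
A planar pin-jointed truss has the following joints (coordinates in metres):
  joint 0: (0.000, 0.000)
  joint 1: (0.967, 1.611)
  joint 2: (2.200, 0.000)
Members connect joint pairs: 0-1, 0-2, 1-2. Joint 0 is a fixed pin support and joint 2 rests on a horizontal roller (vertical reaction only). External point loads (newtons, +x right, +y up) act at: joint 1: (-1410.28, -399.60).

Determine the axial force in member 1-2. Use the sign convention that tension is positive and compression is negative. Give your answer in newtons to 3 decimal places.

1079.286

N=3 nodes, M=3 members, R=3 reactions → 2N=6, M+R=6
member 0 (0-1): L=1.8789, (cx,cy)=(0.5147,0.8574)
member 1 (0-2): L=2.2000, (cx,cy)=(1.0000,0.0000)
member 2 (1-2): L=2.0287, (cx,cy)=(0.6078,-0.7941)
solve A·x = −loads:
  F[0-1] = -1465.6738 N (compression)
  F[0-2] = -655.9676 N (compression)
  F[1-2] = +1079.2858 N (tension)
  Rx@0 = +1410.2800 N
  Ry@0 = +1256.6672 N
  Ry@2 = -857.0672 N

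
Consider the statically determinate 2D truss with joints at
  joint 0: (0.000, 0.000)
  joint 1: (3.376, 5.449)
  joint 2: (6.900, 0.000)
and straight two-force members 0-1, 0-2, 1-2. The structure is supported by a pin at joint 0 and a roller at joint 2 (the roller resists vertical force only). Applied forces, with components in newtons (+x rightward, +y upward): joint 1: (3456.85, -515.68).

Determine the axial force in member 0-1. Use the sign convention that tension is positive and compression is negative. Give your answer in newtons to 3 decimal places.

N=3 nodes, M=3 members, R=3 reactions → 2N=6, M+R=6
member 0 (0-1): L=6.4101, (cx,cy)=(0.5267,0.8501)
member 1 (0-2): L=6.9000, (cx,cy)=(1.0000,0.0000)
member 2 (1-2): L=6.4892, (cx,cy)=(0.5431,-0.8397)
solve A·x = −loads:
  F[0-1] = +2901.5753 N (tension)
  F[0-2] = +1928.6731 N (tension)
  F[1-2] = -3551.5363 N (compression)
  Rx@0 = -3456.8500 N
  Ry@0 = -2466.5390 N
  Ry@2 = +2982.2190 N

2901.575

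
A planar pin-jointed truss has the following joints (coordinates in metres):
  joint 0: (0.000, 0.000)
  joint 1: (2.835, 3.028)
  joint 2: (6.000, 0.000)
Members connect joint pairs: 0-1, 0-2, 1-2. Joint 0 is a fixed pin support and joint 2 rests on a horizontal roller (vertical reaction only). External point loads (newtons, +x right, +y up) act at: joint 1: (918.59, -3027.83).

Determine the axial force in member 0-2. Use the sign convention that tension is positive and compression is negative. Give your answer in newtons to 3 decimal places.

1979.935

N=3 nodes, M=3 members, R=3 reactions → 2N=6, M+R=6
member 0 (0-1): L=4.1480, (cx,cy)=(0.6835,0.7300)
member 1 (0-2): L=6.0000, (cx,cy)=(1.0000,0.0000)
member 2 (1-2): L=4.3802, (cx,cy)=(0.7226,-0.6913)
solve A·x = −loads:
  F[0-1] = -1552.9000 N (compression)
  F[0-2] = +1979.9348 N (tension)
  F[1-2] = -2740.1194 N (compression)
  Rx@0 = -918.5900 N
  Ry@0 = +1133.5986 N
  Ry@2 = +1894.2314 N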